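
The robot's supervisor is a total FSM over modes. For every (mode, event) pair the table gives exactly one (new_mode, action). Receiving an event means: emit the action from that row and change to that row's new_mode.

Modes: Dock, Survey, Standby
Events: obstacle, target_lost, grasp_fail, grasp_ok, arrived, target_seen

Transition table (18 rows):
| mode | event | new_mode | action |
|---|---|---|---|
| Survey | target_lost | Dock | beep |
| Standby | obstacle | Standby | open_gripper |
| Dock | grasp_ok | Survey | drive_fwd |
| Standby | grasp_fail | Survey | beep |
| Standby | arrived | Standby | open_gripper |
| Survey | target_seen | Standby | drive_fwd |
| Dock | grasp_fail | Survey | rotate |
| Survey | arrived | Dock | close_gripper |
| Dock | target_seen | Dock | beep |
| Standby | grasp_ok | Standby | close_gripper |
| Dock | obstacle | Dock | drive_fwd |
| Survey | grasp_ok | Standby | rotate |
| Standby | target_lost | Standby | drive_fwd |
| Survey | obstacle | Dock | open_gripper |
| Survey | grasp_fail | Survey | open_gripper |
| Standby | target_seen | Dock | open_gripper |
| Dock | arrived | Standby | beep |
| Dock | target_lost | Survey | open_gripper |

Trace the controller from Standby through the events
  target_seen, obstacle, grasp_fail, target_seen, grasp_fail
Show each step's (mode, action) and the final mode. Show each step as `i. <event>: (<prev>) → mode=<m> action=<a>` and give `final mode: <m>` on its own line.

final mode: Survey

1. target_seen: (Standby) → mode=Dock action=open_gripper
2. obstacle: (Dock) → mode=Dock action=drive_fwd
3. grasp_fail: (Dock) → mode=Survey action=rotate
4. target_seen: (Survey) → mode=Standby action=drive_fwd
5. grasp_fail: (Standby) → mode=Survey action=beep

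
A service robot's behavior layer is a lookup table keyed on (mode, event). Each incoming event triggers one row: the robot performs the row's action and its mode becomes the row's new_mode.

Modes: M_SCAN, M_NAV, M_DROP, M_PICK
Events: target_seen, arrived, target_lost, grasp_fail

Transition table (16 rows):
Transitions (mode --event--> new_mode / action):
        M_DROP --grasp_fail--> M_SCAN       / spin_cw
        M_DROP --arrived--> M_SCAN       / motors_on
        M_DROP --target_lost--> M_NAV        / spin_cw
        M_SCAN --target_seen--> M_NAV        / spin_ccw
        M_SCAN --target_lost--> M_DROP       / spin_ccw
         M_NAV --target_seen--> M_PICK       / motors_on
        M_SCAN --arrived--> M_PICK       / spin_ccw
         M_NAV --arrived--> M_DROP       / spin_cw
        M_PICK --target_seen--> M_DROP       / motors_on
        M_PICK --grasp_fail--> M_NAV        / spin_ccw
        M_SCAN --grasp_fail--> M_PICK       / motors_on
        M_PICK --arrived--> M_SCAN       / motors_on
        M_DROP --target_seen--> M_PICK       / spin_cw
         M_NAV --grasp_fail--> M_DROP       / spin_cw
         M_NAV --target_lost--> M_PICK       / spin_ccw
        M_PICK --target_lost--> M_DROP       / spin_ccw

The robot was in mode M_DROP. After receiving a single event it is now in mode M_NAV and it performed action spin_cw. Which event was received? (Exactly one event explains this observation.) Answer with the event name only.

try target_seen: (M_DROP, target_seen) → (M_PICK, spin_cw)
try arrived: (M_DROP, arrived) → (M_SCAN, motors_on)
try target_lost: (M_DROP, target_lost) → (M_NAV, spin_cw)  ← matches
try grasp_fail: (M_DROP, grasp_fail) → (M_SCAN, spin_cw)

target_lost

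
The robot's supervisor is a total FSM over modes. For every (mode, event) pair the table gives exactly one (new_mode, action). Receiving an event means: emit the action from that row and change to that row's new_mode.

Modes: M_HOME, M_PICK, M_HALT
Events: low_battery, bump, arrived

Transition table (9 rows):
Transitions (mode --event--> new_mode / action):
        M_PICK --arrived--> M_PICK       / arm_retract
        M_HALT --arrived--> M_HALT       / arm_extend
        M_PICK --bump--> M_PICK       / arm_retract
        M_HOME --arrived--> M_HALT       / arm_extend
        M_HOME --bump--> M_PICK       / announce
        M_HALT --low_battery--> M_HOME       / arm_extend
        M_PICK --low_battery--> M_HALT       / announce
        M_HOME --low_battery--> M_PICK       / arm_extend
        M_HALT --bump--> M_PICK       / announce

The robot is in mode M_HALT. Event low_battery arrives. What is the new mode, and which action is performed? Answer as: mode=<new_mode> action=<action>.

mode=M_HOME action=arm_extend

current mode = M_HALT; filter table to that mode:
  (M_HALT, arrived) → (M_HALT, arm_extend)
  (M_HALT, low_battery) → (M_HOME, arm_extend)  ← event matches
  (M_HALT, bump) → (M_PICK, announce)
event = low_battery selects (M_HOME, arm_extend)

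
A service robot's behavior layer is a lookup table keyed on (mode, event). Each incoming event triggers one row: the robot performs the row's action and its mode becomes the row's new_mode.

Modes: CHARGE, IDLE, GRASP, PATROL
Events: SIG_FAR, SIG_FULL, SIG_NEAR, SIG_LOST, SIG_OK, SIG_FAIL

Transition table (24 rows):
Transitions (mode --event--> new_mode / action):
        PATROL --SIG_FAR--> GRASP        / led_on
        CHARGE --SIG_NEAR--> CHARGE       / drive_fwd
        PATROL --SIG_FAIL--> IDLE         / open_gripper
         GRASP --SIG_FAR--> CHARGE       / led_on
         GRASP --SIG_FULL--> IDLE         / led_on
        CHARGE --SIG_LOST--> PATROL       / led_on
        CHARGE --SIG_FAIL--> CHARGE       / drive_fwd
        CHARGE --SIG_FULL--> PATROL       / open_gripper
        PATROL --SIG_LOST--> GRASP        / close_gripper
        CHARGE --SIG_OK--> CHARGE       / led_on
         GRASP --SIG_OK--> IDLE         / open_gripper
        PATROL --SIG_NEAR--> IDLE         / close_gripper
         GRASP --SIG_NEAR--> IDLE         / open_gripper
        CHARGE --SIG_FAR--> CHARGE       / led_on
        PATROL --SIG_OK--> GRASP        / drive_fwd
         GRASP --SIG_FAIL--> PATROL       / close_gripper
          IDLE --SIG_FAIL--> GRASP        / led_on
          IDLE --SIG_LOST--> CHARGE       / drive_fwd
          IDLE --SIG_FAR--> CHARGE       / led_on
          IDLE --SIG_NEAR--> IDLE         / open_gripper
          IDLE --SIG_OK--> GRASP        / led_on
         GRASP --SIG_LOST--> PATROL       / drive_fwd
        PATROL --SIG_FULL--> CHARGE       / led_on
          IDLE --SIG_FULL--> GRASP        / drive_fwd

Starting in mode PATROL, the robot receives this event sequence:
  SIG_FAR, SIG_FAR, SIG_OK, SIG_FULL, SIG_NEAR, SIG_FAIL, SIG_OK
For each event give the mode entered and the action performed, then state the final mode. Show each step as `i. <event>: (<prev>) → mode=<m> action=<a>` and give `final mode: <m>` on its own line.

1. SIG_FAR: (PATROL) → mode=GRASP action=led_on
2. SIG_FAR: (GRASP) → mode=CHARGE action=led_on
3. SIG_OK: (CHARGE) → mode=CHARGE action=led_on
4. SIG_FULL: (CHARGE) → mode=PATROL action=open_gripper
5. SIG_NEAR: (PATROL) → mode=IDLE action=close_gripper
6. SIG_FAIL: (IDLE) → mode=GRASP action=led_on
7. SIG_OK: (GRASP) → mode=IDLE action=open_gripper

final mode: IDLE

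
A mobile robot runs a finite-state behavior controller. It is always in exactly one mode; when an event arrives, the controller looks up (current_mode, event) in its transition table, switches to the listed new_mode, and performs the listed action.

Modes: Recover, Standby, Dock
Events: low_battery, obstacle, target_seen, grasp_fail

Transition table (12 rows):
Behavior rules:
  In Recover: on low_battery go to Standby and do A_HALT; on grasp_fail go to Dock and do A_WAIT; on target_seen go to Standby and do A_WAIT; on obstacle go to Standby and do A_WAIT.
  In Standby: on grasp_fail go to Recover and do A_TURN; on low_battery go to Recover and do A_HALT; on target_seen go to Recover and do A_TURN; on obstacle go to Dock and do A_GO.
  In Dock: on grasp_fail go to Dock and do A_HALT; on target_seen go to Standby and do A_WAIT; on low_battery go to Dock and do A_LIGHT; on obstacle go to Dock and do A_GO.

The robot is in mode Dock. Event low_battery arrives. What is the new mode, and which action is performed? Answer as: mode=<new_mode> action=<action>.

mode=Dock action=A_LIGHT

current mode = Dock; filter table to that mode:
  (Dock, grasp_fail) → (Dock, A_HALT)
  (Dock, target_seen) → (Standby, A_WAIT)
  (Dock, low_battery) → (Dock, A_LIGHT)  ← event matches
  (Dock, obstacle) → (Dock, A_GO)
event = low_battery selects (Dock, A_LIGHT)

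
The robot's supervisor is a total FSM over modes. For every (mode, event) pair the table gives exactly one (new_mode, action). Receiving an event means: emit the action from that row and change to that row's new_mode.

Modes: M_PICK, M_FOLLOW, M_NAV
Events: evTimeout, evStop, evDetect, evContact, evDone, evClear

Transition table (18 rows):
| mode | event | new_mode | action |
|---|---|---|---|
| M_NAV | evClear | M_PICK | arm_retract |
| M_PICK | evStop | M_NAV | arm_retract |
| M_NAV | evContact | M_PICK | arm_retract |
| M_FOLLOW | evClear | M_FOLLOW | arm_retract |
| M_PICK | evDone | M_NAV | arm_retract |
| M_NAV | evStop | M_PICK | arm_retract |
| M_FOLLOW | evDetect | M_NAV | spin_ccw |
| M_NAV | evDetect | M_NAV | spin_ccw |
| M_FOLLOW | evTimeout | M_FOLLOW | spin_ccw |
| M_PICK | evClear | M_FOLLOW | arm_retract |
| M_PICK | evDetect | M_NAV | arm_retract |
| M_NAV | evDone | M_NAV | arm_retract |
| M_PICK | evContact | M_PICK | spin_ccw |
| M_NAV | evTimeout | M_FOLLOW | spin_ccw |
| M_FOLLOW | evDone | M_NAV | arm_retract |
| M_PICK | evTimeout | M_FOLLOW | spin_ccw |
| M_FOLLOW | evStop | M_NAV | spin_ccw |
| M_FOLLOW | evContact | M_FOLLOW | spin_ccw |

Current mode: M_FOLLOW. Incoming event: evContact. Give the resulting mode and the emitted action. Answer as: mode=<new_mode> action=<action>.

mode=M_FOLLOW action=spin_ccw

current mode = M_FOLLOW; filter table to that mode:
  (M_FOLLOW, evClear) → (M_FOLLOW, arm_retract)
  (M_FOLLOW, evDetect) → (M_NAV, spin_ccw)
  (M_FOLLOW, evTimeout) → (M_FOLLOW, spin_ccw)
  (M_FOLLOW, evDone) → (M_NAV, arm_retract)
  (M_FOLLOW, evStop) → (M_NAV, spin_ccw)
  (M_FOLLOW, evContact) → (M_FOLLOW, spin_ccw)  ← event matches
event = evContact selects (M_FOLLOW, spin_ccw)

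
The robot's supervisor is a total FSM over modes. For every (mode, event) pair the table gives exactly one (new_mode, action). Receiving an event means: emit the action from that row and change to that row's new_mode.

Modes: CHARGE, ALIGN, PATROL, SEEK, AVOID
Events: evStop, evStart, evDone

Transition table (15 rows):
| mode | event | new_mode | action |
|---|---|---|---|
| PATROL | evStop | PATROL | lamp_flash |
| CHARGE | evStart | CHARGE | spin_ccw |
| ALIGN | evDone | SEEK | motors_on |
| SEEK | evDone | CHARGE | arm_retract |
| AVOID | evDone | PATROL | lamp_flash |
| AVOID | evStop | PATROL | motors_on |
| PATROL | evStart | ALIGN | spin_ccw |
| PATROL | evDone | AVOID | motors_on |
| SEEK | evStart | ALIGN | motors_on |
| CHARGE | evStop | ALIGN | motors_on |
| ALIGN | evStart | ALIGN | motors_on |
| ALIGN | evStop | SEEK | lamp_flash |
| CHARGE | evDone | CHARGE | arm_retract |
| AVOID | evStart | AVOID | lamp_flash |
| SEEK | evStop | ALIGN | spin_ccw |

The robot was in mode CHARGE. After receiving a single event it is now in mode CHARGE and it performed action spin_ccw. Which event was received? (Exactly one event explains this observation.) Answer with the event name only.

try evStop: (CHARGE, evStop) → (ALIGN, motors_on)
try evStart: (CHARGE, evStart) → (CHARGE, spin_ccw)  ← matches
try evDone: (CHARGE, evDone) → (CHARGE, arm_retract)

evStart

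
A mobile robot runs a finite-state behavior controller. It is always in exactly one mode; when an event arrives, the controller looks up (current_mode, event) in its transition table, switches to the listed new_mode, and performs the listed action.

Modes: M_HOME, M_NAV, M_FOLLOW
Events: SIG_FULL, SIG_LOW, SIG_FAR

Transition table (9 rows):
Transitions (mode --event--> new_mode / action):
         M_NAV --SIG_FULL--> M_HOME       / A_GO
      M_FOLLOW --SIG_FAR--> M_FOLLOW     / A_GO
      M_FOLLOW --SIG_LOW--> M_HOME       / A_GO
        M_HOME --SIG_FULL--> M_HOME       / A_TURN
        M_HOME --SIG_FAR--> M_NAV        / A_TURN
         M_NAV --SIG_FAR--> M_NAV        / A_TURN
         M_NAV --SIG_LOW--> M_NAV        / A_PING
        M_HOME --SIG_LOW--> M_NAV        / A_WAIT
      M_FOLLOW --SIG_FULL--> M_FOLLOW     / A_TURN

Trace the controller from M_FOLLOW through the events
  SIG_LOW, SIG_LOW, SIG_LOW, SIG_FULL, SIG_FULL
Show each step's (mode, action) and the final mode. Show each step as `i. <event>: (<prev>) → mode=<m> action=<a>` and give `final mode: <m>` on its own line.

1. SIG_LOW: (M_FOLLOW) → mode=M_HOME action=A_GO
2. SIG_LOW: (M_HOME) → mode=M_NAV action=A_WAIT
3. SIG_LOW: (M_NAV) → mode=M_NAV action=A_PING
4. SIG_FULL: (M_NAV) → mode=M_HOME action=A_GO
5. SIG_FULL: (M_HOME) → mode=M_HOME action=A_TURN

final mode: M_HOME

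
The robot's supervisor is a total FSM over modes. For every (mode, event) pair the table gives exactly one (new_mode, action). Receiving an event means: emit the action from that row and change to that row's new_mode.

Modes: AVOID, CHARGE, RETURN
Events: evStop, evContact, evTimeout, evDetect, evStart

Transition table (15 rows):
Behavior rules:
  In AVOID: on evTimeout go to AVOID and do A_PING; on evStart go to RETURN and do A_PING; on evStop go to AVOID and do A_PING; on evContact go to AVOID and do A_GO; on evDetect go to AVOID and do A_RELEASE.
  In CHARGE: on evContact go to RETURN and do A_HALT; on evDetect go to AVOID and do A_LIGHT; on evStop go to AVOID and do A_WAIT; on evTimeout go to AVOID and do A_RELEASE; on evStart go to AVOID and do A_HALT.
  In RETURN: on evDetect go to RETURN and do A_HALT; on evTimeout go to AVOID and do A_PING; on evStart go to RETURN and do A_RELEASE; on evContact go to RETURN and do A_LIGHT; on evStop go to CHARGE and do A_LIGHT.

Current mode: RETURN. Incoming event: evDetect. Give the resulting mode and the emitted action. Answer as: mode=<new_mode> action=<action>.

mode=RETURN action=A_HALT

current mode = RETURN; filter table to that mode:
  (RETURN, evDetect) → (RETURN, A_HALT)  ← event matches
  (RETURN, evTimeout) → (AVOID, A_PING)
  (RETURN, evStart) → (RETURN, A_RELEASE)
  (RETURN, evContact) → (RETURN, A_LIGHT)
  (RETURN, evStop) → (CHARGE, A_LIGHT)
event = evDetect selects (RETURN, A_HALT)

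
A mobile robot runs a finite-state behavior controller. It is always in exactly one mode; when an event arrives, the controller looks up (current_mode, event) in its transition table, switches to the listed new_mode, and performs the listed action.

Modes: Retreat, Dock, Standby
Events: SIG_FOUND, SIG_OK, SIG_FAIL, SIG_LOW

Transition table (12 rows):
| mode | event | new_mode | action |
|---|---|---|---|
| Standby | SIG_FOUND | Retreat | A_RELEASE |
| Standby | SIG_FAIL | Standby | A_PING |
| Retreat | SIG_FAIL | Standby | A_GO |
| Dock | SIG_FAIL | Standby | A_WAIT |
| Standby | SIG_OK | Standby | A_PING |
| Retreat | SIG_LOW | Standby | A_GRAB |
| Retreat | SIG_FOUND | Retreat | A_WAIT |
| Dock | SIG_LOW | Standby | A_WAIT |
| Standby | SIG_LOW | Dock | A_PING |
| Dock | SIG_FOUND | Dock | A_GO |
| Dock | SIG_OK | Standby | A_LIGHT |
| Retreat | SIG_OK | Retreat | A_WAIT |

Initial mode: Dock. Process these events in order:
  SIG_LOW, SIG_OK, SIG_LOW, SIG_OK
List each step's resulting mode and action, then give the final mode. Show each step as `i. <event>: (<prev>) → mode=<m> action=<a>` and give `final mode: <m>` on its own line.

1. SIG_LOW: (Dock) → mode=Standby action=A_WAIT
2. SIG_OK: (Standby) → mode=Standby action=A_PING
3. SIG_LOW: (Standby) → mode=Dock action=A_PING
4. SIG_OK: (Dock) → mode=Standby action=A_LIGHT

final mode: Standby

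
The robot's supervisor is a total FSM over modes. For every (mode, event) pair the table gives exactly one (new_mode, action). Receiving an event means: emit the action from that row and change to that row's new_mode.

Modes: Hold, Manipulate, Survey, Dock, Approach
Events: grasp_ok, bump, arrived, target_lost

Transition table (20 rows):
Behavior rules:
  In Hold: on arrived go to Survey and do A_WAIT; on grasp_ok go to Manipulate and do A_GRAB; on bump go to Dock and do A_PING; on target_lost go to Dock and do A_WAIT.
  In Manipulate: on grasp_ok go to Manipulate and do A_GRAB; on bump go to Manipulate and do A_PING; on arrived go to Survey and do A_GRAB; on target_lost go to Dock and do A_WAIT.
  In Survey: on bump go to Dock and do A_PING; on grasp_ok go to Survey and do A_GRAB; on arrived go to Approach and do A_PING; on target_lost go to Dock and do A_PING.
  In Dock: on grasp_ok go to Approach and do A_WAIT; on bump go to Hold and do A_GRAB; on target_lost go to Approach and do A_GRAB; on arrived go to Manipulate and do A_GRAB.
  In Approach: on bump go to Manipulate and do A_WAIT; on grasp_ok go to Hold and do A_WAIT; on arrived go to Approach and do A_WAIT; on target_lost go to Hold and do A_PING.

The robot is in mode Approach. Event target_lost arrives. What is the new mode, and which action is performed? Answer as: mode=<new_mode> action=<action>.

mode=Hold action=A_PING

current mode = Approach; filter table to that mode:
  (Approach, bump) → (Manipulate, A_WAIT)
  (Approach, grasp_ok) → (Hold, A_WAIT)
  (Approach, arrived) → (Approach, A_WAIT)
  (Approach, target_lost) → (Hold, A_PING)  ← event matches
event = target_lost selects (Hold, A_PING)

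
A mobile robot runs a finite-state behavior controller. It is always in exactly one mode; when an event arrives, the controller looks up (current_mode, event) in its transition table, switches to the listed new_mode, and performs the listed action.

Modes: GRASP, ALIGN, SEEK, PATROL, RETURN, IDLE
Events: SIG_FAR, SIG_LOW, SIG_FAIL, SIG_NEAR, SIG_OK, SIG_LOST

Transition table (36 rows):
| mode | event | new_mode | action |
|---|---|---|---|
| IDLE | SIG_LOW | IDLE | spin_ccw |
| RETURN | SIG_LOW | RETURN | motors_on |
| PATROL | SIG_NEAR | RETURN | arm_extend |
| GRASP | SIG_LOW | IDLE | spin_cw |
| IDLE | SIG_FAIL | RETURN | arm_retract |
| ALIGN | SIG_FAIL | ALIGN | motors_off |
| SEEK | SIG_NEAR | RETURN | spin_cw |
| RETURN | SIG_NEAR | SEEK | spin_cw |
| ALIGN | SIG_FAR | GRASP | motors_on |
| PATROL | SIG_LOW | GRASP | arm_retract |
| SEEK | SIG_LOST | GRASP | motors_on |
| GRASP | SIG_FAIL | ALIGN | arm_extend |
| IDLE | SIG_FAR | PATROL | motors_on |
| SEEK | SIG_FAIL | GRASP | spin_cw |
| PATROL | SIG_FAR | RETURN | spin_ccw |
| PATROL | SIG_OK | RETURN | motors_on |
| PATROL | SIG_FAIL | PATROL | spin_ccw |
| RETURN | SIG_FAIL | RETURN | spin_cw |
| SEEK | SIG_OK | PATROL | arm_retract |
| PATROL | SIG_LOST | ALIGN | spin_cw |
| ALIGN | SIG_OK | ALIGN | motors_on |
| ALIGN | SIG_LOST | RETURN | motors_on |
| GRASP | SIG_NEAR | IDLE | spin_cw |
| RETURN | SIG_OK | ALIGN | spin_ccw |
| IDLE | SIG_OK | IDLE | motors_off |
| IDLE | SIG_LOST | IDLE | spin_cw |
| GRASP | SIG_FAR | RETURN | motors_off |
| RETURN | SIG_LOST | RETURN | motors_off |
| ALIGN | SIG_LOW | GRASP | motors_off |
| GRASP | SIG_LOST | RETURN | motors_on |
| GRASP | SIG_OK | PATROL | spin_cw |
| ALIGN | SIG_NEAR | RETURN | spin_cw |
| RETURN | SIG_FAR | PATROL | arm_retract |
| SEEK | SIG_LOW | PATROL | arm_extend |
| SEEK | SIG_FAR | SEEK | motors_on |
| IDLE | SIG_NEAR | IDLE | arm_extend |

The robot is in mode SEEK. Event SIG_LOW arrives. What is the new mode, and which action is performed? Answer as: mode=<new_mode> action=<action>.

mode=PATROL action=arm_extend

current mode = SEEK; filter table to that mode:
  (SEEK, SIG_NEAR) → (RETURN, spin_cw)
  (SEEK, SIG_LOST) → (GRASP, motors_on)
  (SEEK, SIG_FAIL) → (GRASP, spin_cw)
  (SEEK, SIG_OK) → (PATROL, arm_retract)
  (SEEK, SIG_LOW) → (PATROL, arm_extend)  ← event matches
  (SEEK, SIG_FAR) → (SEEK, motors_on)
event = SIG_LOW selects (PATROL, arm_extend)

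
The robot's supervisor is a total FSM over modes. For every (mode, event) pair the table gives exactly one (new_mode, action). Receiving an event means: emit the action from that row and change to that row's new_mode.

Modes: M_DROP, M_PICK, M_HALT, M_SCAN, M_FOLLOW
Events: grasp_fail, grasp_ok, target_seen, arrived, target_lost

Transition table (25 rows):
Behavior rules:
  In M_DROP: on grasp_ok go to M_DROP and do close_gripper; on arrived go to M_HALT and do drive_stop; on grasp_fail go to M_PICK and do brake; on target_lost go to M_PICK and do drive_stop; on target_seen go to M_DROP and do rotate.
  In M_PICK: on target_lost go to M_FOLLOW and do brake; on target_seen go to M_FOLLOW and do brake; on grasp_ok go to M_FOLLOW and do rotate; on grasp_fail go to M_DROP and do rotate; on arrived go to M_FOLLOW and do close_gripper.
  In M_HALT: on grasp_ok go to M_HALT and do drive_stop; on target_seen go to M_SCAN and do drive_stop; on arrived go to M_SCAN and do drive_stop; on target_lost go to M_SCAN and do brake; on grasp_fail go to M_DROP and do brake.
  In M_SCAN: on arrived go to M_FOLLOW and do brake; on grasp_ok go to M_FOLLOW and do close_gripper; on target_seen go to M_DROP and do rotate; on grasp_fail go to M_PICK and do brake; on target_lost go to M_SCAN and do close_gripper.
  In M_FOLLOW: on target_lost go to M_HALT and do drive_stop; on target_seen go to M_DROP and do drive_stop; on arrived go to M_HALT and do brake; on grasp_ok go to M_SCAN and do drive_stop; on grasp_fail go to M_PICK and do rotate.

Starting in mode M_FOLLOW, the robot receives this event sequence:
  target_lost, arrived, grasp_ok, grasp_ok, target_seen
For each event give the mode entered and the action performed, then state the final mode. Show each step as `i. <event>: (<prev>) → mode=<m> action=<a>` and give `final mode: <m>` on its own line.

final mode: M_DROP

1. target_lost: (M_FOLLOW) → mode=M_HALT action=drive_stop
2. arrived: (M_HALT) → mode=M_SCAN action=drive_stop
3. grasp_ok: (M_SCAN) → mode=M_FOLLOW action=close_gripper
4. grasp_ok: (M_FOLLOW) → mode=M_SCAN action=drive_stop
5. target_seen: (M_SCAN) → mode=M_DROP action=rotate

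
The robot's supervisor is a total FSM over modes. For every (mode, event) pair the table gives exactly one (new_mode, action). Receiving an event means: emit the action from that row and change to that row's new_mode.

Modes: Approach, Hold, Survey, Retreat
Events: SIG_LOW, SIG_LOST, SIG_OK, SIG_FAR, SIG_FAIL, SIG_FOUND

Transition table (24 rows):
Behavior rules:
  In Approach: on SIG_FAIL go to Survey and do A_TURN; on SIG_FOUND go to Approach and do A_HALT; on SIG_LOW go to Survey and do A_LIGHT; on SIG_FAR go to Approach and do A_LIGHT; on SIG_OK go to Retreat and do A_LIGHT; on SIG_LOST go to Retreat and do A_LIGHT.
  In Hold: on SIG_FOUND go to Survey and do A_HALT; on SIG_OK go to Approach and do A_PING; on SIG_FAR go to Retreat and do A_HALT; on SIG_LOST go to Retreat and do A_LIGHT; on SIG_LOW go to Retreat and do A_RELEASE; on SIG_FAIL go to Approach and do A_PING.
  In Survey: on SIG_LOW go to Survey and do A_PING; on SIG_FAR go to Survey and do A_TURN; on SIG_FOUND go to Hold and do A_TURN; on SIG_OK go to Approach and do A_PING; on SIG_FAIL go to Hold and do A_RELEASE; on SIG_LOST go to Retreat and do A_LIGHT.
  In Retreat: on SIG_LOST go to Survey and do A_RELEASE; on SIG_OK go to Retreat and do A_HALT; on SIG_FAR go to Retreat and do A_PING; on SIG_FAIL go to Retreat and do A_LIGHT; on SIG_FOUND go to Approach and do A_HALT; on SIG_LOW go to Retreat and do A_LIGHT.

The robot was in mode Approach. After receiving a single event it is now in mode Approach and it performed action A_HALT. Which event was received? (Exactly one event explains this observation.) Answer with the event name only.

try SIG_LOW: (Approach, SIG_LOW) → (Survey, A_LIGHT)
try SIG_LOST: (Approach, SIG_LOST) → (Retreat, A_LIGHT)
try SIG_OK: (Approach, SIG_OK) → (Retreat, A_LIGHT)
try SIG_FAR: (Approach, SIG_FAR) → (Approach, A_LIGHT)
try SIG_FAIL: (Approach, SIG_FAIL) → (Survey, A_TURN)
try SIG_FOUND: (Approach, SIG_FOUND) → (Approach, A_HALT)  ← matches

SIG_FOUND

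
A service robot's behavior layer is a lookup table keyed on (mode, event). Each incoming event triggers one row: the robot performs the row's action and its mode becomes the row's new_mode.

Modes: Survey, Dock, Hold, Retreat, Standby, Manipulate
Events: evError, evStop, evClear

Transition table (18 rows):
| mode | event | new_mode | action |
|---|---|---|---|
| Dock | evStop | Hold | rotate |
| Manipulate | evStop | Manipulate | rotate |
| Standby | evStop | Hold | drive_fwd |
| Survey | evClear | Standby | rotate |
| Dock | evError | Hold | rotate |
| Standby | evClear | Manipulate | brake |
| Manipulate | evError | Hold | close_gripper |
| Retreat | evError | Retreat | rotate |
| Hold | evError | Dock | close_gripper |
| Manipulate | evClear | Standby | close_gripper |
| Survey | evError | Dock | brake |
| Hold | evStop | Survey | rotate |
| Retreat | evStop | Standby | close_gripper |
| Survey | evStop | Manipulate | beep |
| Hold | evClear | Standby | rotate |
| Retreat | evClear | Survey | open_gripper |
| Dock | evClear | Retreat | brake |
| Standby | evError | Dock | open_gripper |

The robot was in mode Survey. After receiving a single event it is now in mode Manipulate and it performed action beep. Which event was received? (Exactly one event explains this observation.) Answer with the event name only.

try evError: (Survey, evError) → (Dock, brake)
try evStop: (Survey, evStop) → (Manipulate, beep)  ← matches
try evClear: (Survey, evClear) → (Standby, rotate)

evStop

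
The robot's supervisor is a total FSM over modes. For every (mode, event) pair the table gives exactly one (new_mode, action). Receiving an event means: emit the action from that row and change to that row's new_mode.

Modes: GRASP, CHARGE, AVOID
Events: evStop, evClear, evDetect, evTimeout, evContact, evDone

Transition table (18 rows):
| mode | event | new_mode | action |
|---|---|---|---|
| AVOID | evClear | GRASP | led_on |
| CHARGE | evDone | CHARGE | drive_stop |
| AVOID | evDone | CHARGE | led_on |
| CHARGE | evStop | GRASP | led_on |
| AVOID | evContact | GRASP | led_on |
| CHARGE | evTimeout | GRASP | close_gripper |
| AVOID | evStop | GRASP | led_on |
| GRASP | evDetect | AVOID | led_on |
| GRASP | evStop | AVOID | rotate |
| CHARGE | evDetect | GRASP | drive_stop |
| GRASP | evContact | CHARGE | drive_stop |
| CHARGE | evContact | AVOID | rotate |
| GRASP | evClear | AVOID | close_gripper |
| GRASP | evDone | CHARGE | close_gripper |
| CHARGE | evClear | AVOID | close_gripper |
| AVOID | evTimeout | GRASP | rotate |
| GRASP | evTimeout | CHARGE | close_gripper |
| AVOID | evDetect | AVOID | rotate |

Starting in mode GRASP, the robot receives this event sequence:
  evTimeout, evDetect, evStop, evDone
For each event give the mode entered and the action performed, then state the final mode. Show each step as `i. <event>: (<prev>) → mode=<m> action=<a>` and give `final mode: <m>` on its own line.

final mode: CHARGE

1. evTimeout: (GRASP) → mode=CHARGE action=close_gripper
2. evDetect: (CHARGE) → mode=GRASP action=drive_stop
3. evStop: (GRASP) → mode=AVOID action=rotate
4. evDone: (AVOID) → mode=CHARGE action=led_on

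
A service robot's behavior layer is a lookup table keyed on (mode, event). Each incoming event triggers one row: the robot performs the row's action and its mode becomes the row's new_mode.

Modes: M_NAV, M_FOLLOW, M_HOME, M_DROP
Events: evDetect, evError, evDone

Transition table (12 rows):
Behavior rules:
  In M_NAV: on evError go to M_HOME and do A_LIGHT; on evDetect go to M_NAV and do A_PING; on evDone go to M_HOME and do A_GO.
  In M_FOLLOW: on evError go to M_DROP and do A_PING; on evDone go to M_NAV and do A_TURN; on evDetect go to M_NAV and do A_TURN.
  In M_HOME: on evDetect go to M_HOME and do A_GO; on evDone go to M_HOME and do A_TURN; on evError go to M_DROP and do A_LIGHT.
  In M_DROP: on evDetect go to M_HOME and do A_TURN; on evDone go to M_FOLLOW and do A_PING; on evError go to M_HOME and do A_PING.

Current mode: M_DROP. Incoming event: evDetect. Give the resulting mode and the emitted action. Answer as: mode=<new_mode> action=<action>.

mode=M_HOME action=A_TURN

current mode = M_DROP; filter table to that mode:
  (M_DROP, evDetect) → (M_HOME, A_TURN)  ← event matches
  (M_DROP, evDone) → (M_FOLLOW, A_PING)
  (M_DROP, evError) → (M_HOME, A_PING)
event = evDetect selects (M_HOME, A_TURN)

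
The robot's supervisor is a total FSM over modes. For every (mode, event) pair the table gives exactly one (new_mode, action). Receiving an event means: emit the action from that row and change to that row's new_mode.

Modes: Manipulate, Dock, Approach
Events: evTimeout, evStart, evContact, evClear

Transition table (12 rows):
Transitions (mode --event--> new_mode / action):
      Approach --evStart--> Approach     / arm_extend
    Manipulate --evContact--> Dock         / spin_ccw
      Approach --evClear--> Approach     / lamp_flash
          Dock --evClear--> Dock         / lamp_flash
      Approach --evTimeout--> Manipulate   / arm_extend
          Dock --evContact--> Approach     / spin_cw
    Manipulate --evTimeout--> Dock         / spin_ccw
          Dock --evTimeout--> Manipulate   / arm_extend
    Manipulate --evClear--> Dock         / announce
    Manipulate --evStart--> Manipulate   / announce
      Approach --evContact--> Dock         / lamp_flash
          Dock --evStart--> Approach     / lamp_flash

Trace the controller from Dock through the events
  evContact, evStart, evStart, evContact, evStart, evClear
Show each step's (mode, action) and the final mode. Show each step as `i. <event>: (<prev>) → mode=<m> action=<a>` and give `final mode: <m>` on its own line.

1. evContact: (Dock) → mode=Approach action=spin_cw
2. evStart: (Approach) → mode=Approach action=arm_extend
3. evStart: (Approach) → mode=Approach action=arm_extend
4. evContact: (Approach) → mode=Dock action=lamp_flash
5. evStart: (Dock) → mode=Approach action=lamp_flash
6. evClear: (Approach) → mode=Approach action=lamp_flash

final mode: Approach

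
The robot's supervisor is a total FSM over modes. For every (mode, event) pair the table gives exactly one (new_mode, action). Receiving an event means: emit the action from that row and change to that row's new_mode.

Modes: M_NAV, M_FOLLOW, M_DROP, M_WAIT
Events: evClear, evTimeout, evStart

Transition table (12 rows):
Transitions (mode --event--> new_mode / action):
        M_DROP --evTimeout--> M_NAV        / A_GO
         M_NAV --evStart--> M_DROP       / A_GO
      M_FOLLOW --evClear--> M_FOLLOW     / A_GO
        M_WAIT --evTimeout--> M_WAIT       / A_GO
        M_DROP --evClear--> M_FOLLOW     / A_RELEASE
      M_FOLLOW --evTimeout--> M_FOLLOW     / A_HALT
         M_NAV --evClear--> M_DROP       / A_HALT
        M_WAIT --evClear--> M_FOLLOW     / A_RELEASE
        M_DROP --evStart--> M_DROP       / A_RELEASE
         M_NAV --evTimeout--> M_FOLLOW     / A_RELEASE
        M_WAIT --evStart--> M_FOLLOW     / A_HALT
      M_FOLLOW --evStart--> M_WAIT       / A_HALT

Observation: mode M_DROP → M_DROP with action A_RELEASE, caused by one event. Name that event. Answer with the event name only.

try evClear: (M_DROP, evClear) → (M_FOLLOW, A_RELEASE)
try evTimeout: (M_DROP, evTimeout) → (M_NAV, A_GO)
try evStart: (M_DROP, evStart) → (M_DROP, A_RELEASE)  ← matches

evStart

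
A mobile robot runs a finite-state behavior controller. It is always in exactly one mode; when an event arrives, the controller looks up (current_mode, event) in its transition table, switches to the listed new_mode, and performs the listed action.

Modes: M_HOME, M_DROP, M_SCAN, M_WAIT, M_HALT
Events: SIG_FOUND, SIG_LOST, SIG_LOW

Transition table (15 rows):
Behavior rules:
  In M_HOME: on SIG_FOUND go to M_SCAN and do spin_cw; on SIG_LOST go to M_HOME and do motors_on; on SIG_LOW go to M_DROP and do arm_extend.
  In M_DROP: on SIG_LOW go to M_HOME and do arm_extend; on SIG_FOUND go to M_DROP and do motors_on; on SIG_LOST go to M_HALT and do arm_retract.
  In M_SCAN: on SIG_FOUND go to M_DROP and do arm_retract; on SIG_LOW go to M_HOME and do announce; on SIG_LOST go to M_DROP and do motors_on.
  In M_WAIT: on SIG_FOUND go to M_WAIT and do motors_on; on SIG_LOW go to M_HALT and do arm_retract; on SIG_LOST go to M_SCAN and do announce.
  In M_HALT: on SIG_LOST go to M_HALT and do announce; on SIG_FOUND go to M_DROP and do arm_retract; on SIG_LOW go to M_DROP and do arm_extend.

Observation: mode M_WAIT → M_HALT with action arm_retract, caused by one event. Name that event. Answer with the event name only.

try SIG_FOUND: (M_WAIT, SIG_FOUND) → (M_WAIT, motors_on)
try SIG_LOST: (M_WAIT, SIG_LOST) → (M_SCAN, announce)
try SIG_LOW: (M_WAIT, SIG_LOW) → (M_HALT, arm_retract)  ← matches

SIG_LOW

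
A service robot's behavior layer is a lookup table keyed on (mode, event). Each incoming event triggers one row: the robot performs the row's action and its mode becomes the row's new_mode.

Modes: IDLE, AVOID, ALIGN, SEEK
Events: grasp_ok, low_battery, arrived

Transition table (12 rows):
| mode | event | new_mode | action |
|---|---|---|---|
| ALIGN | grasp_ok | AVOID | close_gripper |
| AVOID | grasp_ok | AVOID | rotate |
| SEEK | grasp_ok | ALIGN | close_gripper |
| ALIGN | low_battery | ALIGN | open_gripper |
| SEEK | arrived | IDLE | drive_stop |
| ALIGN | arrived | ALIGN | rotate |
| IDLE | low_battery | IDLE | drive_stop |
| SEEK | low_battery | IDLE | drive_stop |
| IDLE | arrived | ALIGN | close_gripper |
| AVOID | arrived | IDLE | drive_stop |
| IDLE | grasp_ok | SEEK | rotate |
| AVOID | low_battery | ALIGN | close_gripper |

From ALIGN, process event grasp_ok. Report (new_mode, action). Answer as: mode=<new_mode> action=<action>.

mode=AVOID action=close_gripper

current mode = ALIGN; filter table to that mode:
  (ALIGN, grasp_ok) → (AVOID, close_gripper)  ← event matches
  (ALIGN, low_battery) → (ALIGN, open_gripper)
  (ALIGN, arrived) → (ALIGN, rotate)
event = grasp_ok selects (AVOID, close_gripper)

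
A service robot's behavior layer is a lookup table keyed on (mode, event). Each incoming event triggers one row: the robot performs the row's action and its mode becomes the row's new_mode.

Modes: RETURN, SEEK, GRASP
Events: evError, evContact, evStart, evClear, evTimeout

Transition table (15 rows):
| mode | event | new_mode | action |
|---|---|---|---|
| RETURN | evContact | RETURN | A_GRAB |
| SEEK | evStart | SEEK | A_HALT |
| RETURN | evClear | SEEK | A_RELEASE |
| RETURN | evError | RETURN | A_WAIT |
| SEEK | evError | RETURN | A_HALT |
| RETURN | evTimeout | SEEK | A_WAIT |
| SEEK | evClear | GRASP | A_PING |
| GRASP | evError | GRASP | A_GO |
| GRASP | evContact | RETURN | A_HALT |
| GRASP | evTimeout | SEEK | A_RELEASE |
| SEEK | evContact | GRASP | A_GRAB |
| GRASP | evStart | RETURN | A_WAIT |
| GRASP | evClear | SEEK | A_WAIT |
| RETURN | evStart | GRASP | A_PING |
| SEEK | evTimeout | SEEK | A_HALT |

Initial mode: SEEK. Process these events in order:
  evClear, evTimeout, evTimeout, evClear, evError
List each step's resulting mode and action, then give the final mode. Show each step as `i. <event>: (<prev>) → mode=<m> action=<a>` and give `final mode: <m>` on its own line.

1. evClear: (SEEK) → mode=GRASP action=A_PING
2. evTimeout: (GRASP) → mode=SEEK action=A_RELEASE
3. evTimeout: (SEEK) → mode=SEEK action=A_HALT
4. evClear: (SEEK) → mode=GRASP action=A_PING
5. evError: (GRASP) → mode=GRASP action=A_GO

final mode: GRASP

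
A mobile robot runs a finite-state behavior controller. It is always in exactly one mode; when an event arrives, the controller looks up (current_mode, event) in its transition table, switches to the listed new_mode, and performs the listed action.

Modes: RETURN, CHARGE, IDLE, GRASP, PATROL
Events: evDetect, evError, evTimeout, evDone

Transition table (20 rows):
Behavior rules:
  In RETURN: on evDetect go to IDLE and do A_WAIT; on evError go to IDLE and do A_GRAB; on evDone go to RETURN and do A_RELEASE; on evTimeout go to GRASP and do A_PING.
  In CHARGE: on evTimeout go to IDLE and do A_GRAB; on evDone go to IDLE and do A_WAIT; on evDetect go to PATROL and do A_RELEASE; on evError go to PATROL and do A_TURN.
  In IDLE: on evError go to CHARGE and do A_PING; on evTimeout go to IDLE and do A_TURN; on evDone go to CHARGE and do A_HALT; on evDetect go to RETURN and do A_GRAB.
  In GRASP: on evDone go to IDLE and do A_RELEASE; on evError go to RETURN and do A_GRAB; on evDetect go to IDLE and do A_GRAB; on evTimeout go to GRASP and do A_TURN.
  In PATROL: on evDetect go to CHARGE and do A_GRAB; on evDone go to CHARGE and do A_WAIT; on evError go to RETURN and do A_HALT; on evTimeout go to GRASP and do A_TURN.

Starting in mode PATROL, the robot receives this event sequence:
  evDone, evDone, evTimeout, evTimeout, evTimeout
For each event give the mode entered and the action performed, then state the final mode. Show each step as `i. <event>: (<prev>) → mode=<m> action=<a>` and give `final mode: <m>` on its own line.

1. evDone: (PATROL) → mode=CHARGE action=A_WAIT
2. evDone: (CHARGE) → mode=IDLE action=A_WAIT
3. evTimeout: (IDLE) → mode=IDLE action=A_TURN
4. evTimeout: (IDLE) → mode=IDLE action=A_TURN
5. evTimeout: (IDLE) → mode=IDLE action=A_TURN

final mode: IDLE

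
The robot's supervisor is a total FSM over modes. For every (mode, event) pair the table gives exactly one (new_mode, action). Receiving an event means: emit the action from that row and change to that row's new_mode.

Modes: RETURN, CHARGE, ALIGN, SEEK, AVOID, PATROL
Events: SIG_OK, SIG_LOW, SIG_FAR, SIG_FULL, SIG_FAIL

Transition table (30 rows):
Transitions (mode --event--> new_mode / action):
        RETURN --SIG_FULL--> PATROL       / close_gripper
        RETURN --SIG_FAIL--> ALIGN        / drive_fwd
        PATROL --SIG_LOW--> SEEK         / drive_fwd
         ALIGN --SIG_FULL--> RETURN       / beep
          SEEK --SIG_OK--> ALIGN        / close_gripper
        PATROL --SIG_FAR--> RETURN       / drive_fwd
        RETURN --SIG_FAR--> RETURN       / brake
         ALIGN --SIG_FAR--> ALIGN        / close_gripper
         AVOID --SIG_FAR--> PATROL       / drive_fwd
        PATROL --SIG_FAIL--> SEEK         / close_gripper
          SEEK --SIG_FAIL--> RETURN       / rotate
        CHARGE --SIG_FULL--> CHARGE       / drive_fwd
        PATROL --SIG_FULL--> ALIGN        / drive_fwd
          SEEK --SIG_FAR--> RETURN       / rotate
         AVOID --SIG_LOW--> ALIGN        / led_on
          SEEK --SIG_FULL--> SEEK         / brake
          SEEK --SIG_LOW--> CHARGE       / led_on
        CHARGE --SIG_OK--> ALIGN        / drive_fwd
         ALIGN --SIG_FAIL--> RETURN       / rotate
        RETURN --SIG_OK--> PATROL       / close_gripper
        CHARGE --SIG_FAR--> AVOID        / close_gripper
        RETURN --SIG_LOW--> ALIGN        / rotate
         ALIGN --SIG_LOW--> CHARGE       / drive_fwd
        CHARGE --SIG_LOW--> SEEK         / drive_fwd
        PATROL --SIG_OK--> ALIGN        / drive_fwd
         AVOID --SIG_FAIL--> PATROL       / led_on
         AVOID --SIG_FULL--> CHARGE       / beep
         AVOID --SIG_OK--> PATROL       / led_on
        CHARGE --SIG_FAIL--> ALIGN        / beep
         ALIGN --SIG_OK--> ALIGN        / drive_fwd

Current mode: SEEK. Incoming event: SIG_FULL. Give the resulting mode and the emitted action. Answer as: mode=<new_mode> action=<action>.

current mode = SEEK; filter table to that mode:
  (SEEK, SIG_OK) → (ALIGN, close_gripper)
  (SEEK, SIG_FAIL) → (RETURN, rotate)
  (SEEK, SIG_FAR) → (RETURN, rotate)
  (SEEK, SIG_FULL) → (SEEK, brake)  ← event matches
  (SEEK, SIG_LOW) → (CHARGE, led_on)
event = SIG_FULL selects (SEEK, brake)

mode=SEEK action=brake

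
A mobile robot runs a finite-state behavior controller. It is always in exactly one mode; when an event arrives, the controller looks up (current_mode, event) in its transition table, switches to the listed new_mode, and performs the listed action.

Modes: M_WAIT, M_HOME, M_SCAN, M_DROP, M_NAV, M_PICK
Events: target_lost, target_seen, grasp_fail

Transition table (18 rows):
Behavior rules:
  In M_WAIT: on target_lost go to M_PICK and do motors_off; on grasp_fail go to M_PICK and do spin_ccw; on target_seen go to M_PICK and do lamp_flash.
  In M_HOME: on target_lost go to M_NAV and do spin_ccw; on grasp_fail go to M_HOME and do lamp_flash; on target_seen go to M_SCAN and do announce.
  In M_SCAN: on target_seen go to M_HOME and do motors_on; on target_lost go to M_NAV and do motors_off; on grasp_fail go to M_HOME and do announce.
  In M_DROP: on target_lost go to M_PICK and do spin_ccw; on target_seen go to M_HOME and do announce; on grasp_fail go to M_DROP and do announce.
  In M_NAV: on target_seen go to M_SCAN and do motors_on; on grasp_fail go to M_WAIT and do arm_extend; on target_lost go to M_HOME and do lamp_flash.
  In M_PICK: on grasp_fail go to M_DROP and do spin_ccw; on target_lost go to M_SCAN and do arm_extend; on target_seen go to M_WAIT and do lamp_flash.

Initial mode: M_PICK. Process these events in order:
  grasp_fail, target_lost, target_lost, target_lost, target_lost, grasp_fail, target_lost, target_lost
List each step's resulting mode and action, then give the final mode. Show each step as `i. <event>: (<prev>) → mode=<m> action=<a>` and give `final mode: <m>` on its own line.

final mode: M_HOME

1. grasp_fail: (M_PICK) → mode=M_DROP action=spin_ccw
2. target_lost: (M_DROP) → mode=M_PICK action=spin_ccw
3. target_lost: (M_PICK) → mode=M_SCAN action=arm_extend
4. target_lost: (M_SCAN) → mode=M_NAV action=motors_off
5. target_lost: (M_NAV) → mode=M_HOME action=lamp_flash
6. grasp_fail: (M_HOME) → mode=M_HOME action=lamp_flash
7. target_lost: (M_HOME) → mode=M_NAV action=spin_ccw
8. target_lost: (M_NAV) → mode=M_HOME action=lamp_flash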